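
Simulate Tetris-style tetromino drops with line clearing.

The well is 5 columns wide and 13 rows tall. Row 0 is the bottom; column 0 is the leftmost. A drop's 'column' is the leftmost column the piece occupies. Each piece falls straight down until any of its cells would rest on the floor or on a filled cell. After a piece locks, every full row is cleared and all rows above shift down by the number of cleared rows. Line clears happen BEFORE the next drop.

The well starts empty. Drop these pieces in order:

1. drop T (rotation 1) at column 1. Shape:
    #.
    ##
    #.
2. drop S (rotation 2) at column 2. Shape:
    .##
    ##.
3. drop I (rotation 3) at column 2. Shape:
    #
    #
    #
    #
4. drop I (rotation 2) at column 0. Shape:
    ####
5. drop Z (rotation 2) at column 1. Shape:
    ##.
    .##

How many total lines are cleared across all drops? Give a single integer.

Drop 1: T rot1 at col 1 lands with bottom-row=0; cleared 0 line(s) (total 0); column heights now [0 3 2 0 0], max=3
Drop 2: S rot2 at col 2 lands with bottom-row=2; cleared 0 line(s) (total 0); column heights now [0 3 3 4 4], max=4
Drop 3: I rot3 at col 2 lands with bottom-row=3; cleared 0 line(s) (total 0); column heights now [0 3 7 4 4], max=7
Drop 4: I rot2 at col 0 lands with bottom-row=7; cleared 0 line(s) (total 0); column heights now [8 8 8 8 4], max=8
Drop 5: Z rot2 at col 1 lands with bottom-row=8; cleared 0 line(s) (total 0); column heights now [8 10 10 9 4], max=10

Answer: 0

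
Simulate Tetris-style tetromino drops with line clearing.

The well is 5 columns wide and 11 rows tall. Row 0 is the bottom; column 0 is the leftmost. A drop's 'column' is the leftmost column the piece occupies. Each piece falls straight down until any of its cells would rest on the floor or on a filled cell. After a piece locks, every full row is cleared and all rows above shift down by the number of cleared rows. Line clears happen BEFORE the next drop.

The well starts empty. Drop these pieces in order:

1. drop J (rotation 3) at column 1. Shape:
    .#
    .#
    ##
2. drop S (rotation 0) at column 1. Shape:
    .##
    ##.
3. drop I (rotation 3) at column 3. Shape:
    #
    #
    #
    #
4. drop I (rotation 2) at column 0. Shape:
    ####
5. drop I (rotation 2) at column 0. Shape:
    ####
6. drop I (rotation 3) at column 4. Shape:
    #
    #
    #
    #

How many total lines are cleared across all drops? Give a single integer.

Drop 1: J rot3 at col 1 lands with bottom-row=0; cleared 0 line(s) (total 0); column heights now [0 1 3 0 0], max=3
Drop 2: S rot0 at col 1 lands with bottom-row=3; cleared 0 line(s) (total 0); column heights now [0 4 5 5 0], max=5
Drop 3: I rot3 at col 3 lands with bottom-row=5; cleared 0 line(s) (total 0); column heights now [0 4 5 9 0], max=9
Drop 4: I rot2 at col 0 lands with bottom-row=9; cleared 0 line(s) (total 0); column heights now [10 10 10 10 0], max=10
Drop 5: I rot2 at col 0 lands with bottom-row=10; cleared 0 line(s) (total 0); column heights now [11 11 11 11 0], max=11
Drop 6: I rot3 at col 4 lands with bottom-row=0; cleared 0 line(s) (total 0); column heights now [11 11 11 11 4], max=11

Answer: 0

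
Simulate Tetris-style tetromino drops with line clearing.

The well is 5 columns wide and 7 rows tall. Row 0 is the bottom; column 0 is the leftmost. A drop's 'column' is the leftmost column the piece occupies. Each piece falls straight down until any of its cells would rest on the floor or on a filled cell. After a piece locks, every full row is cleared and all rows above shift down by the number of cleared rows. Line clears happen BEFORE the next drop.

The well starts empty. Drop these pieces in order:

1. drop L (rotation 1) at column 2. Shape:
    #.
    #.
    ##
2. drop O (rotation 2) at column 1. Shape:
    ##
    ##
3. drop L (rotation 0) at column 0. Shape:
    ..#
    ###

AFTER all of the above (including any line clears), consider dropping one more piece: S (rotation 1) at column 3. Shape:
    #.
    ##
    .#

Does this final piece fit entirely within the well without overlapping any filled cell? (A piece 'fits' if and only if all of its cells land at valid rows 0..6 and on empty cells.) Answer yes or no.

Answer: yes

Derivation:
Drop 1: L rot1 at col 2 lands with bottom-row=0; cleared 0 line(s) (total 0); column heights now [0 0 3 1 0], max=3
Drop 2: O rot2 at col 1 lands with bottom-row=3; cleared 0 line(s) (total 0); column heights now [0 5 5 1 0], max=5
Drop 3: L rot0 at col 0 lands with bottom-row=5; cleared 0 line(s) (total 0); column heights now [6 6 7 1 0], max=7
Test piece S rot1 at col 3 (width 2): heights before test = [6 6 7 1 0]; fits = True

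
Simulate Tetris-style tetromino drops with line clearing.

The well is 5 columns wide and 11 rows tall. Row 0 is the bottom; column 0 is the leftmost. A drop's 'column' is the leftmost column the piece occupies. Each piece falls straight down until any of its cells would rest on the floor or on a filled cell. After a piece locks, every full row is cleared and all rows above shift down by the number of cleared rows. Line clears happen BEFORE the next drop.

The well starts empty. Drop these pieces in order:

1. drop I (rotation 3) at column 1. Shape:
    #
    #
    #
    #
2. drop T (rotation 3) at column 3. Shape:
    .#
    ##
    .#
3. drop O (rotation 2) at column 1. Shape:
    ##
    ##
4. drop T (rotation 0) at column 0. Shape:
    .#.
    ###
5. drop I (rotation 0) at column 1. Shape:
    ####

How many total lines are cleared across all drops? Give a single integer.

Answer: 0

Derivation:
Drop 1: I rot3 at col 1 lands with bottom-row=0; cleared 0 line(s) (total 0); column heights now [0 4 0 0 0], max=4
Drop 2: T rot3 at col 3 lands with bottom-row=0; cleared 0 line(s) (total 0); column heights now [0 4 0 2 3], max=4
Drop 3: O rot2 at col 1 lands with bottom-row=4; cleared 0 line(s) (total 0); column heights now [0 6 6 2 3], max=6
Drop 4: T rot0 at col 0 lands with bottom-row=6; cleared 0 line(s) (total 0); column heights now [7 8 7 2 3], max=8
Drop 5: I rot0 at col 1 lands with bottom-row=8; cleared 0 line(s) (total 0); column heights now [7 9 9 9 9], max=9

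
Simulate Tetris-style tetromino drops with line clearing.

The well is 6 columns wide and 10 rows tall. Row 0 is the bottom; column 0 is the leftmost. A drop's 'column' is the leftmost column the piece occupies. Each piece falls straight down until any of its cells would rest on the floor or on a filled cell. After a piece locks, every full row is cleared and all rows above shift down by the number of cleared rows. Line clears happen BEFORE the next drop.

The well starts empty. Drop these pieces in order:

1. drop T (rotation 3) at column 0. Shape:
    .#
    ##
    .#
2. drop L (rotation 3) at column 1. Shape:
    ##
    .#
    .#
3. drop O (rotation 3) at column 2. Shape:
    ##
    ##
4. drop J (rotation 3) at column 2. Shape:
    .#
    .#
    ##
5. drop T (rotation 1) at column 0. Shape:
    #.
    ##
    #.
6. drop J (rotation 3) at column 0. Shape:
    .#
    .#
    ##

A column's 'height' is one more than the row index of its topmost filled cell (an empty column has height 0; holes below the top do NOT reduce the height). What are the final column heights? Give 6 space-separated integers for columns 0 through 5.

Drop 1: T rot3 at col 0 lands with bottom-row=0; cleared 0 line(s) (total 0); column heights now [2 3 0 0 0 0], max=3
Drop 2: L rot3 at col 1 lands with bottom-row=1; cleared 0 line(s) (total 0); column heights now [2 4 4 0 0 0], max=4
Drop 3: O rot3 at col 2 lands with bottom-row=4; cleared 0 line(s) (total 0); column heights now [2 4 6 6 0 0], max=6
Drop 4: J rot3 at col 2 lands with bottom-row=6; cleared 0 line(s) (total 0); column heights now [2 4 7 9 0 0], max=9
Drop 5: T rot1 at col 0 lands with bottom-row=3; cleared 0 line(s) (total 0); column heights now [6 5 7 9 0 0], max=9
Drop 6: J rot3 at col 0 lands with bottom-row=6; cleared 0 line(s) (total 0); column heights now [7 9 7 9 0 0], max=9

Answer: 7 9 7 9 0 0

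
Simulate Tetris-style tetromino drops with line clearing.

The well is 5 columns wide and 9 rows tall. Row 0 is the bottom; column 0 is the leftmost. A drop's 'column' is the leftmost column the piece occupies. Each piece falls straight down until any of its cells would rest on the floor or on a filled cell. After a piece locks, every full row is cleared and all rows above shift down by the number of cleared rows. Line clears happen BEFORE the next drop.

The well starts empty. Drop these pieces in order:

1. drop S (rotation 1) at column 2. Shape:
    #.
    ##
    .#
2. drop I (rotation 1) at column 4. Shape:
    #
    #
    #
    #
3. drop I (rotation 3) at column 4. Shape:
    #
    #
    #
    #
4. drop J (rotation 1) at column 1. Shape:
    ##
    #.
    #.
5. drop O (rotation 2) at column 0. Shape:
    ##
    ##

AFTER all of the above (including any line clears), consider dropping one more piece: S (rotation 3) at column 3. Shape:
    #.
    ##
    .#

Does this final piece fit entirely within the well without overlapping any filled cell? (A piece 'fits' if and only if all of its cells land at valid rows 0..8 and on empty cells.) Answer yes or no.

Drop 1: S rot1 at col 2 lands with bottom-row=0; cleared 0 line(s) (total 0); column heights now [0 0 3 2 0], max=3
Drop 2: I rot1 at col 4 lands with bottom-row=0; cleared 0 line(s) (total 0); column heights now [0 0 3 2 4], max=4
Drop 3: I rot3 at col 4 lands with bottom-row=4; cleared 0 line(s) (total 0); column heights now [0 0 3 2 8], max=8
Drop 4: J rot1 at col 1 lands with bottom-row=1; cleared 0 line(s) (total 0); column heights now [0 4 4 2 8], max=8
Drop 5: O rot2 at col 0 lands with bottom-row=4; cleared 0 line(s) (total 0); column heights now [6 6 4 2 8], max=8
Test piece S rot3 at col 3 (width 2): heights before test = [6 6 4 2 8]; fits = False

Answer: no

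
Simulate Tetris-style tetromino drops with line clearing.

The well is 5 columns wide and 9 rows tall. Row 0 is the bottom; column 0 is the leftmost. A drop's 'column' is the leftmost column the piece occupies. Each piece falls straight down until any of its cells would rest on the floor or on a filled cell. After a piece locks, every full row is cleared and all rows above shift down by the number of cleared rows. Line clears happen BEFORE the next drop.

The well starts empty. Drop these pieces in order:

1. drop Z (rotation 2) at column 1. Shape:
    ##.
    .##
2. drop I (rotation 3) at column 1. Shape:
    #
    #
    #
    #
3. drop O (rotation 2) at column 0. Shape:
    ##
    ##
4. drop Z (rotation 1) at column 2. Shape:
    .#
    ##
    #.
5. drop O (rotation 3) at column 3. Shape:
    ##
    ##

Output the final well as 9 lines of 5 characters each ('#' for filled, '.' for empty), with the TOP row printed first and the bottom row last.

Drop 1: Z rot2 at col 1 lands with bottom-row=0; cleared 0 line(s) (total 0); column heights now [0 2 2 1 0], max=2
Drop 2: I rot3 at col 1 lands with bottom-row=2; cleared 0 line(s) (total 0); column heights now [0 6 2 1 0], max=6
Drop 3: O rot2 at col 0 lands with bottom-row=6; cleared 0 line(s) (total 0); column heights now [8 8 2 1 0], max=8
Drop 4: Z rot1 at col 2 lands with bottom-row=2; cleared 0 line(s) (total 0); column heights now [8 8 4 5 0], max=8
Drop 5: O rot3 at col 3 lands with bottom-row=5; cleared 0 line(s) (total 0); column heights now [8 8 4 7 7], max=8

Answer: .....
##...
##.##
.#.##
.#.#.
.###.
.##..
.##..
..##.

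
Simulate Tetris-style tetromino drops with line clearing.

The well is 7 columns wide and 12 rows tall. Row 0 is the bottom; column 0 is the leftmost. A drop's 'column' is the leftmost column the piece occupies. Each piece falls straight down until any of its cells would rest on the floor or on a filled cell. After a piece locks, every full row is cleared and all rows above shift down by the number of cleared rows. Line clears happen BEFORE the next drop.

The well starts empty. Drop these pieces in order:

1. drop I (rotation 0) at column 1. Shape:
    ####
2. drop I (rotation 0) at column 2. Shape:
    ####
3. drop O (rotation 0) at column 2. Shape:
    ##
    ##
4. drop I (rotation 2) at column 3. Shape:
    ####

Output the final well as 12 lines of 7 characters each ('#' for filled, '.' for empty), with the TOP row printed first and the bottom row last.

Drop 1: I rot0 at col 1 lands with bottom-row=0; cleared 0 line(s) (total 0); column heights now [0 1 1 1 1 0 0], max=1
Drop 2: I rot0 at col 2 lands with bottom-row=1; cleared 0 line(s) (total 0); column heights now [0 1 2 2 2 2 0], max=2
Drop 3: O rot0 at col 2 lands with bottom-row=2; cleared 0 line(s) (total 0); column heights now [0 1 4 4 2 2 0], max=4
Drop 4: I rot2 at col 3 lands with bottom-row=4; cleared 0 line(s) (total 0); column heights now [0 1 4 5 5 5 5], max=5

Answer: .......
.......
.......
.......
.......
.......
.......
...####
..##...
..##...
..####.
.####..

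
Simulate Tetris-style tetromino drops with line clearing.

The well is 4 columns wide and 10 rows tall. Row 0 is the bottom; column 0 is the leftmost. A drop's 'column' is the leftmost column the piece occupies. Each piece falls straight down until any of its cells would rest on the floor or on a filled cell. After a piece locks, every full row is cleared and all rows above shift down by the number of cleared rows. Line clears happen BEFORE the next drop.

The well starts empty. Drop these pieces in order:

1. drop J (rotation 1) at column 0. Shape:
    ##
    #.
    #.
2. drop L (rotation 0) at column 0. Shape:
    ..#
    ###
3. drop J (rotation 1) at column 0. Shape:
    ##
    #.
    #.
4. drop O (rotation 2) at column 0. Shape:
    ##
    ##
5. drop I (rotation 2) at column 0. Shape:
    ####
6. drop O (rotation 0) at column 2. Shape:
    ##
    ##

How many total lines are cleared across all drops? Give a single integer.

Answer: 2

Derivation:
Drop 1: J rot1 at col 0 lands with bottom-row=0; cleared 0 line(s) (total 0); column heights now [3 3 0 0], max=3
Drop 2: L rot0 at col 0 lands with bottom-row=3; cleared 0 line(s) (total 0); column heights now [4 4 5 0], max=5
Drop 3: J rot1 at col 0 lands with bottom-row=4; cleared 0 line(s) (total 0); column heights now [7 7 5 0], max=7
Drop 4: O rot2 at col 0 lands with bottom-row=7; cleared 0 line(s) (total 0); column heights now [9 9 5 0], max=9
Drop 5: I rot2 at col 0 lands with bottom-row=9; cleared 1 line(s) (total 1); column heights now [9 9 5 0], max=9
Drop 6: O rot0 at col 2 lands with bottom-row=5; cleared 1 line(s) (total 2); column heights now [8 8 6 6], max=8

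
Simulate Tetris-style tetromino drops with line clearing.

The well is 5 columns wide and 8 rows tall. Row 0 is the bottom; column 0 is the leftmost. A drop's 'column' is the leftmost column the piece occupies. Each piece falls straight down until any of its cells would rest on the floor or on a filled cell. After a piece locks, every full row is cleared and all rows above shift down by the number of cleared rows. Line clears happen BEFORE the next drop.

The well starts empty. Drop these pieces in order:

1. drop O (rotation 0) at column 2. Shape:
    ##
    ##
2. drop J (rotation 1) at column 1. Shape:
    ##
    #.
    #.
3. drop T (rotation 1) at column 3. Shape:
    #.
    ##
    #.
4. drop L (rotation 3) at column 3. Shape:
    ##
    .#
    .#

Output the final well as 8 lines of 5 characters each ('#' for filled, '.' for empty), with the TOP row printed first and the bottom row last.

Drop 1: O rot0 at col 2 lands with bottom-row=0; cleared 0 line(s) (total 0); column heights now [0 0 2 2 0], max=2
Drop 2: J rot1 at col 1 lands with bottom-row=0; cleared 0 line(s) (total 0); column heights now [0 3 3 2 0], max=3
Drop 3: T rot1 at col 3 lands with bottom-row=2; cleared 0 line(s) (total 0); column heights now [0 3 3 5 4], max=5
Drop 4: L rot3 at col 3 lands with bottom-row=4; cleared 0 line(s) (total 0); column heights now [0 3 3 7 7], max=7

Answer: .....
...##
....#
...##
...##
.###.
.###.
.###.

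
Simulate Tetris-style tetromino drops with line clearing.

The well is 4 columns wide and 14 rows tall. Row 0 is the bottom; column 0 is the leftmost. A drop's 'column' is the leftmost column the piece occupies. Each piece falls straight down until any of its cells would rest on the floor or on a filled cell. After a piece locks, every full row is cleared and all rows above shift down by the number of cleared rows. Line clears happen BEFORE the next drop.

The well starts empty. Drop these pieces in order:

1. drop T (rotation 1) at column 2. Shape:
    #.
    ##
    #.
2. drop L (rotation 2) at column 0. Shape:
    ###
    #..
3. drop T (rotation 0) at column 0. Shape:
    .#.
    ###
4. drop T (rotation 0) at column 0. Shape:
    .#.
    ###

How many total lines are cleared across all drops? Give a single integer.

Answer: 0

Derivation:
Drop 1: T rot1 at col 2 lands with bottom-row=0; cleared 0 line(s) (total 0); column heights now [0 0 3 2], max=3
Drop 2: L rot2 at col 0 lands with bottom-row=2; cleared 0 line(s) (total 0); column heights now [4 4 4 2], max=4
Drop 3: T rot0 at col 0 lands with bottom-row=4; cleared 0 line(s) (total 0); column heights now [5 6 5 2], max=6
Drop 4: T rot0 at col 0 lands with bottom-row=6; cleared 0 line(s) (total 0); column heights now [7 8 7 2], max=8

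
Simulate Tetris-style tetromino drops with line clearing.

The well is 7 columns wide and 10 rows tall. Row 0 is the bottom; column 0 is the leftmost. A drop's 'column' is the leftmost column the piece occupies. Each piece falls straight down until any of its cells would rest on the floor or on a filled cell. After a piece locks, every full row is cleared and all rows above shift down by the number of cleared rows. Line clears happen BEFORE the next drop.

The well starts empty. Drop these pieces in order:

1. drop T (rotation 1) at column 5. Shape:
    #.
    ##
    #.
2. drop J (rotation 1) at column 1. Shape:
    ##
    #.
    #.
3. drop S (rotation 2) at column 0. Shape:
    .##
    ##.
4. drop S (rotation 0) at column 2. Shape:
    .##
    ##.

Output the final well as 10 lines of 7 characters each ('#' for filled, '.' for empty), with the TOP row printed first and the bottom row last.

Drop 1: T rot1 at col 5 lands with bottom-row=0; cleared 0 line(s) (total 0); column heights now [0 0 0 0 0 3 2], max=3
Drop 2: J rot1 at col 1 lands with bottom-row=0; cleared 0 line(s) (total 0); column heights now [0 3 3 0 0 3 2], max=3
Drop 3: S rot2 at col 0 lands with bottom-row=3; cleared 0 line(s) (total 0); column heights now [4 5 5 0 0 3 2], max=5
Drop 4: S rot0 at col 2 lands with bottom-row=5; cleared 0 line(s) (total 0); column heights now [4 5 6 7 7 3 2], max=7

Answer: .......
.......
.......
...##..
..##...
.##....
##.....
.##..#.
.#...##
.#...#.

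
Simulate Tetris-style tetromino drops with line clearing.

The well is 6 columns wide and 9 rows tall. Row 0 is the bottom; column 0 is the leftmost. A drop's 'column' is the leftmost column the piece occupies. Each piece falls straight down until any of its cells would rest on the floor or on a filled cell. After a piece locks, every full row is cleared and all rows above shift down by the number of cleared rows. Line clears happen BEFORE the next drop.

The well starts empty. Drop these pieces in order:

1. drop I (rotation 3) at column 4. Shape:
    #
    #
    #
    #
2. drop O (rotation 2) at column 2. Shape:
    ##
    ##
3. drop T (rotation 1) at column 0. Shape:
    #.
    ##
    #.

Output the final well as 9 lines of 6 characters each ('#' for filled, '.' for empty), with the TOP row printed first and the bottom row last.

Drop 1: I rot3 at col 4 lands with bottom-row=0; cleared 0 line(s) (total 0); column heights now [0 0 0 0 4 0], max=4
Drop 2: O rot2 at col 2 lands with bottom-row=0; cleared 0 line(s) (total 0); column heights now [0 0 2 2 4 0], max=4
Drop 3: T rot1 at col 0 lands with bottom-row=0; cleared 0 line(s) (total 0); column heights now [3 2 2 2 4 0], max=4

Answer: ......
......
......
......
......
....#.
#...#.
#####.
#.###.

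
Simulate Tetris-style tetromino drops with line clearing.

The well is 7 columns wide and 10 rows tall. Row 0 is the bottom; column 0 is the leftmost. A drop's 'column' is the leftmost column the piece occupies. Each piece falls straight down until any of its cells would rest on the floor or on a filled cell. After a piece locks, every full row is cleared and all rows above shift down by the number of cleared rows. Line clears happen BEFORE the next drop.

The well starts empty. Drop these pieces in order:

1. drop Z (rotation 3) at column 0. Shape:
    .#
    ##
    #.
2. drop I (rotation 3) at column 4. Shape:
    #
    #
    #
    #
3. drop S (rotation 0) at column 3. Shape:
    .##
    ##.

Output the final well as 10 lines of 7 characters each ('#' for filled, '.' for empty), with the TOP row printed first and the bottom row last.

Drop 1: Z rot3 at col 0 lands with bottom-row=0; cleared 0 line(s) (total 0); column heights now [2 3 0 0 0 0 0], max=3
Drop 2: I rot3 at col 4 lands with bottom-row=0; cleared 0 line(s) (total 0); column heights now [2 3 0 0 4 0 0], max=4
Drop 3: S rot0 at col 3 lands with bottom-row=4; cleared 0 line(s) (total 0); column heights now [2 3 0 5 6 6 0], max=6

Answer: .......
.......
.......
.......
....##.
...##..
....#..
.#..#..
##..#..
#...#..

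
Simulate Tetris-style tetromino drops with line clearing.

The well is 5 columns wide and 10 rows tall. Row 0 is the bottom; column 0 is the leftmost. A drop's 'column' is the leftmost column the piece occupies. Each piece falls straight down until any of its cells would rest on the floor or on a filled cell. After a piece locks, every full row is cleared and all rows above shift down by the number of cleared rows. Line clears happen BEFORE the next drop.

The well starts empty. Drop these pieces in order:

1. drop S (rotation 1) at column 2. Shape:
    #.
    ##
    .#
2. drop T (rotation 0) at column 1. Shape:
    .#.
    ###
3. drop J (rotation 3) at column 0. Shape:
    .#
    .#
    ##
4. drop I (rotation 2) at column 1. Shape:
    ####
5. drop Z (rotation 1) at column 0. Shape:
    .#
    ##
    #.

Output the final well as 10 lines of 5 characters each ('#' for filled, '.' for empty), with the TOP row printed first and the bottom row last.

Answer: .....
.#...
##...
.#...
.#...
###..
.###.
..#..
..##.
...#.

Derivation:
Drop 1: S rot1 at col 2 lands with bottom-row=0; cleared 0 line(s) (total 0); column heights now [0 0 3 2 0], max=3
Drop 2: T rot0 at col 1 lands with bottom-row=3; cleared 0 line(s) (total 0); column heights now [0 4 5 4 0], max=5
Drop 3: J rot3 at col 0 lands with bottom-row=4; cleared 0 line(s) (total 0); column heights now [5 7 5 4 0], max=7
Drop 4: I rot2 at col 1 lands with bottom-row=7; cleared 0 line(s) (total 0); column heights now [5 8 8 8 8], max=8
Drop 5: Z rot1 at col 0 lands with bottom-row=7; cleared 1 line(s) (total 1); column heights now [8 9 5 4 0], max=9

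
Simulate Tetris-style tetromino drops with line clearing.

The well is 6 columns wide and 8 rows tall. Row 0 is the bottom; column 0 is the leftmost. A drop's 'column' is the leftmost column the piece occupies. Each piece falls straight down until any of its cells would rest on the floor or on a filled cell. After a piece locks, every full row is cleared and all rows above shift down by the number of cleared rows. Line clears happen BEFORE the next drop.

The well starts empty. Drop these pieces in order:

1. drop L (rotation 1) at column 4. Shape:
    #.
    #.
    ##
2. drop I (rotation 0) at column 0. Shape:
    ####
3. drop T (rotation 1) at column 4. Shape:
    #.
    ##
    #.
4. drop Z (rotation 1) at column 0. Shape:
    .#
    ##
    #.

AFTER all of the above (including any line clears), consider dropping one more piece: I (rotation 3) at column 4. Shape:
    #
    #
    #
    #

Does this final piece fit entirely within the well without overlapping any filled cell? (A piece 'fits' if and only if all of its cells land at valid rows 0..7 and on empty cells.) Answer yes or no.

Drop 1: L rot1 at col 4 lands with bottom-row=0; cleared 0 line(s) (total 0); column heights now [0 0 0 0 3 1], max=3
Drop 2: I rot0 at col 0 lands with bottom-row=0; cleared 1 line(s) (total 1); column heights now [0 0 0 0 2 0], max=2
Drop 3: T rot1 at col 4 lands with bottom-row=2; cleared 0 line(s) (total 1); column heights now [0 0 0 0 5 4], max=5
Drop 4: Z rot1 at col 0 lands with bottom-row=0; cleared 0 line(s) (total 1); column heights now [2 3 0 0 5 4], max=5
Test piece I rot3 at col 4 (width 1): heights before test = [2 3 0 0 5 4]; fits = False

Answer: no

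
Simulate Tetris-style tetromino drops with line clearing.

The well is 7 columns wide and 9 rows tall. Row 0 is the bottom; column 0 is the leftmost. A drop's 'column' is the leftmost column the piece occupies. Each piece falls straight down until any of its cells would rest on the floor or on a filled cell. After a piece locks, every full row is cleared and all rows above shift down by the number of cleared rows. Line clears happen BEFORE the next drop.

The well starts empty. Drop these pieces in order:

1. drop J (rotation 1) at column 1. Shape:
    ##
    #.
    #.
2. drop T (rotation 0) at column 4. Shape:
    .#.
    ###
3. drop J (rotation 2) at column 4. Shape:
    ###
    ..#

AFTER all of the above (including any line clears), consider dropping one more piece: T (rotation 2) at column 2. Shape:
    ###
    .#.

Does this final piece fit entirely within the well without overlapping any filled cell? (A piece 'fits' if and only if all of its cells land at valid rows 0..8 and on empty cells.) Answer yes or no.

Answer: yes

Derivation:
Drop 1: J rot1 at col 1 lands with bottom-row=0; cleared 0 line(s) (total 0); column heights now [0 3 3 0 0 0 0], max=3
Drop 2: T rot0 at col 4 lands with bottom-row=0; cleared 0 line(s) (total 0); column heights now [0 3 3 0 1 2 1], max=3
Drop 3: J rot2 at col 4 lands with bottom-row=1; cleared 0 line(s) (total 0); column heights now [0 3 3 0 3 3 3], max=3
Test piece T rot2 at col 2 (width 3): heights before test = [0 3 3 0 3 3 3]; fits = True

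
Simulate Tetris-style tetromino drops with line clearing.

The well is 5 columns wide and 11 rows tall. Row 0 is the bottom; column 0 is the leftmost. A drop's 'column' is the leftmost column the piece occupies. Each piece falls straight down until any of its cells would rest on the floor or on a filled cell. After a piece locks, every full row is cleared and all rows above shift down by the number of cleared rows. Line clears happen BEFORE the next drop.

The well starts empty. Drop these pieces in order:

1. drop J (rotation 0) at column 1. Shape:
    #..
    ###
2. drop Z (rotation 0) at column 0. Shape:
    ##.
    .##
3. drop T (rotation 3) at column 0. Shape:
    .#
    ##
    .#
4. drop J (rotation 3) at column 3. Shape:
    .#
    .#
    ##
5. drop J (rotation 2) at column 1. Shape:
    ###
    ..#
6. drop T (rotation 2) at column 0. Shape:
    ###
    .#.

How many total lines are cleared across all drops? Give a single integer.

Drop 1: J rot0 at col 1 lands with bottom-row=0; cleared 0 line(s) (total 0); column heights now [0 2 1 1 0], max=2
Drop 2: Z rot0 at col 0 lands with bottom-row=2; cleared 0 line(s) (total 0); column heights now [4 4 3 1 0], max=4
Drop 3: T rot3 at col 0 lands with bottom-row=4; cleared 0 line(s) (total 0); column heights now [6 7 3 1 0], max=7
Drop 4: J rot3 at col 3 lands with bottom-row=1; cleared 0 line(s) (total 0); column heights now [6 7 3 2 4], max=7
Drop 5: J rot2 at col 1 lands with bottom-row=6; cleared 0 line(s) (total 0); column heights now [6 8 8 8 4], max=8
Drop 6: T rot2 at col 0 lands with bottom-row=8; cleared 0 line(s) (total 0); column heights now [10 10 10 8 4], max=10

Answer: 0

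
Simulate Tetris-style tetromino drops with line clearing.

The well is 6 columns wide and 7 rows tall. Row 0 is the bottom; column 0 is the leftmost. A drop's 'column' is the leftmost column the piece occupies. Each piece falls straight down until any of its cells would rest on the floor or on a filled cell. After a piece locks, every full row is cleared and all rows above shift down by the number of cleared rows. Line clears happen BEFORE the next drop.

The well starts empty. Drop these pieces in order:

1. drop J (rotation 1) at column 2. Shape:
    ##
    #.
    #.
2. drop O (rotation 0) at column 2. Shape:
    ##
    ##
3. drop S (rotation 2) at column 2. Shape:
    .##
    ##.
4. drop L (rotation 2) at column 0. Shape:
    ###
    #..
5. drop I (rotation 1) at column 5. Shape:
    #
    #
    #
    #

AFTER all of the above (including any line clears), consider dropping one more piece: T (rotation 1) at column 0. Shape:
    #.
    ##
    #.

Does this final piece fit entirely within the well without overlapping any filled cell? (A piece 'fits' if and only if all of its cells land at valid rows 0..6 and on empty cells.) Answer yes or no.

Drop 1: J rot1 at col 2 lands with bottom-row=0; cleared 0 line(s) (total 0); column heights now [0 0 3 3 0 0], max=3
Drop 2: O rot0 at col 2 lands with bottom-row=3; cleared 0 line(s) (total 0); column heights now [0 0 5 5 0 0], max=5
Drop 3: S rot2 at col 2 lands with bottom-row=5; cleared 0 line(s) (total 0); column heights now [0 0 6 7 7 0], max=7
Drop 4: L rot2 at col 0 lands with bottom-row=5; cleared 0 line(s) (total 0); column heights now [7 7 7 7 7 0], max=7
Drop 5: I rot1 at col 5 lands with bottom-row=0; cleared 0 line(s) (total 0); column heights now [7 7 7 7 7 4], max=7
Test piece T rot1 at col 0 (width 2): heights before test = [7 7 7 7 7 4]; fits = False

Answer: no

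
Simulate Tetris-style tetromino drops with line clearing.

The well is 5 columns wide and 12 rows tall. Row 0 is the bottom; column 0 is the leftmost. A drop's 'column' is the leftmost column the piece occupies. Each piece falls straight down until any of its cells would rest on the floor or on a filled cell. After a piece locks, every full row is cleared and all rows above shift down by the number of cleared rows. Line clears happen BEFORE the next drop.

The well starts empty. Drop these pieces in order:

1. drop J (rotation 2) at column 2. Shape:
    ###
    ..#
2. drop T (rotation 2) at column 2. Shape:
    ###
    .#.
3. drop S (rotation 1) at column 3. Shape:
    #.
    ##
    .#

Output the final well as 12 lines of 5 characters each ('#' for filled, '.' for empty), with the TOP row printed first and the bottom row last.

Answer: .....
.....
.....
.....
.....
...#.
...##
....#
..###
...#.
..###
....#

Derivation:
Drop 1: J rot2 at col 2 lands with bottom-row=0; cleared 0 line(s) (total 0); column heights now [0 0 2 2 2], max=2
Drop 2: T rot2 at col 2 lands with bottom-row=2; cleared 0 line(s) (total 0); column heights now [0 0 4 4 4], max=4
Drop 3: S rot1 at col 3 lands with bottom-row=4; cleared 0 line(s) (total 0); column heights now [0 0 4 7 6], max=7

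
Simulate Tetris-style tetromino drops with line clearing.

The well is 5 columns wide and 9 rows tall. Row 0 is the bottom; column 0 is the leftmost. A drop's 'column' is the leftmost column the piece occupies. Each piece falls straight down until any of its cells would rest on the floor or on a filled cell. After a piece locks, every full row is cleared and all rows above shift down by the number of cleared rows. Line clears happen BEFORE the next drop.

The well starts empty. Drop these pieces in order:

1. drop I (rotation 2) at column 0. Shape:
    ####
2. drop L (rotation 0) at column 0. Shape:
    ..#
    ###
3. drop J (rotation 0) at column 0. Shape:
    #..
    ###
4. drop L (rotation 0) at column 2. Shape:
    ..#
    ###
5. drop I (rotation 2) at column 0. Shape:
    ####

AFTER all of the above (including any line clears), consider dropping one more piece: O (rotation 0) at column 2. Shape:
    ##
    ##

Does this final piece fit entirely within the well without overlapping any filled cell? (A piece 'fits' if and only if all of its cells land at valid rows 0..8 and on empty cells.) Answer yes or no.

Answer: yes

Derivation:
Drop 1: I rot2 at col 0 lands with bottom-row=0; cleared 0 line(s) (total 0); column heights now [1 1 1 1 0], max=1
Drop 2: L rot0 at col 0 lands with bottom-row=1; cleared 0 line(s) (total 0); column heights now [2 2 3 1 0], max=3
Drop 3: J rot0 at col 0 lands with bottom-row=3; cleared 0 line(s) (total 0); column heights now [5 4 4 1 0], max=5
Drop 4: L rot0 at col 2 lands with bottom-row=4; cleared 0 line(s) (total 0); column heights now [5 4 5 5 6], max=6
Drop 5: I rot2 at col 0 lands with bottom-row=5; cleared 1 line(s) (total 1); column heights now [5 4 5 5 5], max=5
Test piece O rot0 at col 2 (width 2): heights before test = [5 4 5 5 5]; fits = True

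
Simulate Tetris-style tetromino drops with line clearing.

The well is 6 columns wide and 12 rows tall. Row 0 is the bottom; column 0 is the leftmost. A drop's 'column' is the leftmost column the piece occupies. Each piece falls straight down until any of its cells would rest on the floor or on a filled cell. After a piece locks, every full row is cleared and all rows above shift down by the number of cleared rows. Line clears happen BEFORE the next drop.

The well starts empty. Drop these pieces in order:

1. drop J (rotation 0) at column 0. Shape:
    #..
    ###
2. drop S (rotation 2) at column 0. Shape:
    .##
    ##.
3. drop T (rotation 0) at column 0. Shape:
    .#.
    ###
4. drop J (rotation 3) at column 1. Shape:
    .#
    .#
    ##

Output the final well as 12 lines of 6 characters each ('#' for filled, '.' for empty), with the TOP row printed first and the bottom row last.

Answer: ......
......
......
..#...
..#...
.##...
.#....
###...
.##...
##....
#.....
###...

Derivation:
Drop 1: J rot0 at col 0 lands with bottom-row=0; cleared 0 line(s) (total 0); column heights now [2 1 1 0 0 0], max=2
Drop 2: S rot2 at col 0 lands with bottom-row=2; cleared 0 line(s) (total 0); column heights now [3 4 4 0 0 0], max=4
Drop 3: T rot0 at col 0 lands with bottom-row=4; cleared 0 line(s) (total 0); column heights now [5 6 5 0 0 0], max=6
Drop 4: J rot3 at col 1 lands with bottom-row=6; cleared 0 line(s) (total 0); column heights now [5 7 9 0 0 0], max=9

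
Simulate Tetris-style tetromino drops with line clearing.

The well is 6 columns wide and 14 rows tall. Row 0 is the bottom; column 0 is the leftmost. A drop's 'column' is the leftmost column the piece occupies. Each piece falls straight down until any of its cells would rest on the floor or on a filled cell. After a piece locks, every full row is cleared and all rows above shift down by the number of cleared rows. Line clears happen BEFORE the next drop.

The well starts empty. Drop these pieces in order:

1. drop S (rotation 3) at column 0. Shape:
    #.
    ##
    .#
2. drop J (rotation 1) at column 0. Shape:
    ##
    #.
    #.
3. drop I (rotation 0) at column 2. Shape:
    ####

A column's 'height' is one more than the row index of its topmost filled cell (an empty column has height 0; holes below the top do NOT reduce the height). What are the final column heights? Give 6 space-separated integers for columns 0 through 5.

Answer: 6 6 1 1 1 1

Derivation:
Drop 1: S rot3 at col 0 lands with bottom-row=0; cleared 0 line(s) (total 0); column heights now [3 2 0 0 0 0], max=3
Drop 2: J rot1 at col 0 lands with bottom-row=3; cleared 0 line(s) (total 0); column heights now [6 6 0 0 0 0], max=6
Drop 3: I rot0 at col 2 lands with bottom-row=0; cleared 0 line(s) (total 0); column heights now [6 6 1 1 1 1], max=6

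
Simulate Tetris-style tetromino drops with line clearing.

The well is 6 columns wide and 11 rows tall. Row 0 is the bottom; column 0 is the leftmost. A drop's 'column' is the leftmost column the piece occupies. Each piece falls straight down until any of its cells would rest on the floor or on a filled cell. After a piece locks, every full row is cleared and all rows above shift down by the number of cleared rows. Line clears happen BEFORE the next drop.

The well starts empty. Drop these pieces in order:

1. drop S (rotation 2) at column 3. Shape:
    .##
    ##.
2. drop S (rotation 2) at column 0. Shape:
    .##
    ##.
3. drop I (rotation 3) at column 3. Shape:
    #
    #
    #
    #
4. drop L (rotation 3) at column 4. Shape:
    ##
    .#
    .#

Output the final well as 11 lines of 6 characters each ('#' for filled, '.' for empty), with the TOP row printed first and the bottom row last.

Answer: ......
......
......
......
......
......
...###
...#.#
...#.#
.#####
##.##.

Derivation:
Drop 1: S rot2 at col 3 lands with bottom-row=0; cleared 0 line(s) (total 0); column heights now [0 0 0 1 2 2], max=2
Drop 2: S rot2 at col 0 lands with bottom-row=0; cleared 0 line(s) (total 0); column heights now [1 2 2 1 2 2], max=2
Drop 3: I rot3 at col 3 lands with bottom-row=1; cleared 0 line(s) (total 0); column heights now [1 2 2 5 2 2], max=5
Drop 4: L rot3 at col 4 lands with bottom-row=2; cleared 0 line(s) (total 0); column heights now [1 2 2 5 5 5], max=5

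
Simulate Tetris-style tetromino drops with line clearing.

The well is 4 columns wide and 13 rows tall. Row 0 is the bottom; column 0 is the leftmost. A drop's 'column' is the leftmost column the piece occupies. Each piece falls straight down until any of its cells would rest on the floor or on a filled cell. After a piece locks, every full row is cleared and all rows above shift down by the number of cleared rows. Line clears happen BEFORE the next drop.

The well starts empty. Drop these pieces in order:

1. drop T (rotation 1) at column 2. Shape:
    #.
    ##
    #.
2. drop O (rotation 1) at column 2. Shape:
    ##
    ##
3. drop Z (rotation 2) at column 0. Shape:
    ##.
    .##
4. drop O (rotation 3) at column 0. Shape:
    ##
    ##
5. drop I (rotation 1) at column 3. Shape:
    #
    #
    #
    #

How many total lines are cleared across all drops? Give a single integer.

Answer: 0

Derivation:
Drop 1: T rot1 at col 2 lands with bottom-row=0; cleared 0 line(s) (total 0); column heights now [0 0 3 2], max=3
Drop 2: O rot1 at col 2 lands with bottom-row=3; cleared 0 line(s) (total 0); column heights now [0 0 5 5], max=5
Drop 3: Z rot2 at col 0 lands with bottom-row=5; cleared 0 line(s) (total 0); column heights now [7 7 6 5], max=7
Drop 4: O rot3 at col 0 lands with bottom-row=7; cleared 0 line(s) (total 0); column heights now [9 9 6 5], max=9
Drop 5: I rot1 at col 3 lands with bottom-row=5; cleared 0 line(s) (total 0); column heights now [9 9 6 9], max=9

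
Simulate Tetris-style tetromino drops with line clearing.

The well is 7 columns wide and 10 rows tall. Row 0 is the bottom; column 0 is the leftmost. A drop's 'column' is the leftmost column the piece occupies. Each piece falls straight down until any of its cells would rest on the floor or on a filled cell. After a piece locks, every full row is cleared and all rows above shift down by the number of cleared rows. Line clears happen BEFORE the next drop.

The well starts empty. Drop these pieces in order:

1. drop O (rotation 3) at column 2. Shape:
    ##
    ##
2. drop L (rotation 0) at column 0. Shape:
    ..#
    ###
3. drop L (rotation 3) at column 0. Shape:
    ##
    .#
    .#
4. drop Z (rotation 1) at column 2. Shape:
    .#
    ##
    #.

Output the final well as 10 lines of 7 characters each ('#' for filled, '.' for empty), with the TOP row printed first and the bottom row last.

Drop 1: O rot3 at col 2 lands with bottom-row=0; cleared 0 line(s) (total 0); column heights now [0 0 2 2 0 0 0], max=2
Drop 2: L rot0 at col 0 lands with bottom-row=2; cleared 0 line(s) (total 0); column heights now [3 3 4 2 0 0 0], max=4
Drop 3: L rot3 at col 0 lands with bottom-row=3; cleared 0 line(s) (total 0); column heights now [6 6 4 2 0 0 0], max=6
Drop 4: Z rot1 at col 2 lands with bottom-row=4; cleared 0 line(s) (total 0); column heights now [6 6 6 7 0 0 0], max=7

Answer: .......
.......
.......
...#...
####...
.##....
.##....
###....
..##...
..##...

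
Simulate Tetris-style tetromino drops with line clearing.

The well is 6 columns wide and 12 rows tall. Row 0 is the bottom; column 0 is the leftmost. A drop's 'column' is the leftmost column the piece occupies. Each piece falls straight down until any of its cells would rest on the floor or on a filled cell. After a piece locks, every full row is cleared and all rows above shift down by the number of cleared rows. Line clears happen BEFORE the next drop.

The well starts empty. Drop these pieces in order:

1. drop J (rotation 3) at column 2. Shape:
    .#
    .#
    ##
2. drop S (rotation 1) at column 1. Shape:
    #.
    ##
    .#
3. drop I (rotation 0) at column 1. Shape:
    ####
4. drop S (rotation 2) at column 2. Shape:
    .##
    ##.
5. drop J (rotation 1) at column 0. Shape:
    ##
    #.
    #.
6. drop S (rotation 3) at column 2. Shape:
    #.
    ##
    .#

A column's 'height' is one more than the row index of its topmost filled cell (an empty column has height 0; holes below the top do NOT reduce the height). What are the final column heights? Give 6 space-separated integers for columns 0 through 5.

Answer: 6 6 10 9 7 0

Derivation:
Drop 1: J rot3 at col 2 lands with bottom-row=0; cleared 0 line(s) (total 0); column heights now [0 0 1 3 0 0], max=3
Drop 2: S rot1 at col 1 lands with bottom-row=1; cleared 0 line(s) (total 0); column heights now [0 4 3 3 0 0], max=4
Drop 3: I rot0 at col 1 lands with bottom-row=4; cleared 0 line(s) (total 0); column heights now [0 5 5 5 5 0], max=5
Drop 4: S rot2 at col 2 lands with bottom-row=5; cleared 0 line(s) (total 0); column heights now [0 5 6 7 7 0], max=7
Drop 5: J rot1 at col 0 lands with bottom-row=3; cleared 0 line(s) (total 0); column heights now [6 6 6 7 7 0], max=7
Drop 6: S rot3 at col 2 lands with bottom-row=7; cleared 0 line(s) (total 0); column heights now [6 6 10 9 7 0], max=10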